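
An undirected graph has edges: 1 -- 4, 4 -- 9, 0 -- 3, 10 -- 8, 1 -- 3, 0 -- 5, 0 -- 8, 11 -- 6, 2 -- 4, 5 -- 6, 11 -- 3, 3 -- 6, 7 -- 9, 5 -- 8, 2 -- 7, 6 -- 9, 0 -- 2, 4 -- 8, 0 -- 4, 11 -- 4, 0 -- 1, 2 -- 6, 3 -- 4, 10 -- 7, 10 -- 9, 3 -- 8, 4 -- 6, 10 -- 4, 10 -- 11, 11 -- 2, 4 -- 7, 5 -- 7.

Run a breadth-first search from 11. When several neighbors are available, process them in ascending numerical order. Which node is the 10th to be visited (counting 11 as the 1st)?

Visit 11; enqueue 2, 3, 4, 6, 10 → queue [2, 3, 4, 6, 10]
Visit 2; enqueue 0, 7 → queue [3, 4, 6, 10, 0, 7]
Visit 3; enqueue 1, 8 → queue [4, 6, 10, 0, 7, 1, 8]
Visit 4; enqueue 9 → queue [6, 10, 0, 7, 1, 8, 9]
Visit 6; enqueue 5 → queue [10, 0, 7, 1, 8, 9, 5]
Visit 10 → queue [0, 7, 1, 8, 9, 5]
Visit 0 → queue [7, 1, 8, 9, 5]
Visit 7 → queue [1, 8, 9, 5]
Visit 1 → queue [8, 9, 5]
Visit 8 → queue [9, 5]
Visit 9 → queue [5]
Visit 5 → queue []

Visit order: 11, 2, 3, 4, 6, 10, 0, 7, 1, 8, 9, 5

8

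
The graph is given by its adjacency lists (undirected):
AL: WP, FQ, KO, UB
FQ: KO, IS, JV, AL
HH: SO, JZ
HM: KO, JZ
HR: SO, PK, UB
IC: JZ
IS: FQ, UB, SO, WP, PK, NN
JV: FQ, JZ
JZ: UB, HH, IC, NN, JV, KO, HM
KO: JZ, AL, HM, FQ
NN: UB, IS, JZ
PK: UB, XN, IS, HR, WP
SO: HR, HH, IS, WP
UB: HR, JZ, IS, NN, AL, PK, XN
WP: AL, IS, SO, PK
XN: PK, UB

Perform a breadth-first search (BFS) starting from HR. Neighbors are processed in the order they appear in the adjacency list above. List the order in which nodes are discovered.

Visit HR; enqueue SO, PK, UB → queue [SO, PK, UB]
Visit SO; enqueue HH, IS, WP → queue [PK, UB, HH, IS, WP]
Visit PK; enqueue XN → queue [UB, HH, IS, WP, XN]
Visit UB; enqueue JZ, NN, AL → queue [HH, IS, WP, XN, JZ, NN, AL]
Visit HH → queue [IS, WP, XN, JZ, NN, AL]
Visit IS; enqueue FQ → queue [WP, XN, JZ, NN, AL, FQ]
Visit WP → queue [XN, JZ, NN, AL, FQ]
Visit XN → queue [JZ, NN, AL, FQ]
Visit JZ; enqueue IC, JV, KO, HM → queue [NN, AL, FQ, IC, JV, KO, HM]
Visit NN → queue [AL, FQ, IC, JV, KO, HM]
Visit AL → queue [FQ, IC, JV, KO, HM]
Visit FQ → queue [IC, JV, KO, HM]
Visit IC → queue [JV, KO, HM]
Visit JV → queue [KO, HM]
Visit KO → queue [HM]
Visit HM → queue []

HR, SO, PK, UB, HH, IS, WP, XN, JZ, NN, AL, FQ, IC, JV, KO, HM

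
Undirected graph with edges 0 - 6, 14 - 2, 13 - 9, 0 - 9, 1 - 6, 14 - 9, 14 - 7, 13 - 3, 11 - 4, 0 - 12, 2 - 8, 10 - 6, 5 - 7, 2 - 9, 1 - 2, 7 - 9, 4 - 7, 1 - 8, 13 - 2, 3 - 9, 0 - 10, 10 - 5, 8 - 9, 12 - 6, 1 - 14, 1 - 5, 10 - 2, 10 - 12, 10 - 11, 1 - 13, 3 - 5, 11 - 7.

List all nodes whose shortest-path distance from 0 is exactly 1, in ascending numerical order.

6, 9, 10, 12

Level 0: 0
Level 1: 6, 9, 10, 12
Level 2: 1, 2, 3, 5, 7, 8, 11, 13, 14
Level 3: 4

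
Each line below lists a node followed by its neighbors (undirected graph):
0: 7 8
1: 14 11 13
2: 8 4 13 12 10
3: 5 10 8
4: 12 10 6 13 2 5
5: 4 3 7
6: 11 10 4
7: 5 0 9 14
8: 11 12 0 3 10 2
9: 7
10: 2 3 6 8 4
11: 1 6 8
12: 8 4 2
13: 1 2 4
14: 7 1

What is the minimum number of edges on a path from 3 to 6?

2

Level 0: 3
Level 1: 5, 8, 10
Level 2: 0, 2, 4, 6, 7, 11, 12
Level 3: 1, 9, 13, 14
6 first appears at level 2.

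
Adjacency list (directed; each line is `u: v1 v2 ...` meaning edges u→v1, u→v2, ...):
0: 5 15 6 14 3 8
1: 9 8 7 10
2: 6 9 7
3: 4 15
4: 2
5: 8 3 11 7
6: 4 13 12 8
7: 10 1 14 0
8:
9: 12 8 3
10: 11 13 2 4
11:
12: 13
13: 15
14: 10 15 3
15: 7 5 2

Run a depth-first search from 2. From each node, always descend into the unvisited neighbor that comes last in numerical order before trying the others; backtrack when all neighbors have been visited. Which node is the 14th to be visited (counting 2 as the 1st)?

0

Visit 2
2 → 9
9 → 12
12 → 13
13 → 15
15 → 7
7 → 14
14 → 10
10 → 11
10 → 4
14 → 3
7 → 1
1 → 8
7 → 0
0 → 6
0 → 5

Visit order: 2, 9, 12, 13, 15, 7, 14, 10, 11, 4, 3, 1, 8, 0, 6, 5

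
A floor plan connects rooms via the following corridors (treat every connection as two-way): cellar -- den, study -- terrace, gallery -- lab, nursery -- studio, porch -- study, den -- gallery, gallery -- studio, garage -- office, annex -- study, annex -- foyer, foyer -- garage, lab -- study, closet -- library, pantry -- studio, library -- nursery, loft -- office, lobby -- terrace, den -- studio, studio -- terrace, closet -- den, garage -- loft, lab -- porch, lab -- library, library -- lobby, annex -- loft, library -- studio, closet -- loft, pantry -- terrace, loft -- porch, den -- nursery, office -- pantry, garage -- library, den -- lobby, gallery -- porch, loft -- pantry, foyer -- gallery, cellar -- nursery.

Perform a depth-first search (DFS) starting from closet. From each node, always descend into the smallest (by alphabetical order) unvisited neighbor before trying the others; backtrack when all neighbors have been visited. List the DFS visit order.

closet den cellar nursery library garage foyer annex loft office pantry studio gallery lab porch study terrace lobby

Visit closet
closet → den
den → cellar
cellar → nursery
nursery → library
library → garage
garage → foyer
foyer → annex
annex → loft
loft → office
office → pantry
pantry → studio
studio → gallery
gallery → lab
lab → porch
porch → study
study → terrace
terrace → lobby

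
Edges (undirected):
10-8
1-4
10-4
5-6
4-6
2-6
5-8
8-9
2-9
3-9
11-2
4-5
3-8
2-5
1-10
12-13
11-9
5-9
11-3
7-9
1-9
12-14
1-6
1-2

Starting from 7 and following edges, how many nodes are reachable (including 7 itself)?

11

BFS from 7 visits: 7, 9, 11, 8, 5, 3, 2, 1, 10, 6, 4
Reachable nodes: 11 of 14 total.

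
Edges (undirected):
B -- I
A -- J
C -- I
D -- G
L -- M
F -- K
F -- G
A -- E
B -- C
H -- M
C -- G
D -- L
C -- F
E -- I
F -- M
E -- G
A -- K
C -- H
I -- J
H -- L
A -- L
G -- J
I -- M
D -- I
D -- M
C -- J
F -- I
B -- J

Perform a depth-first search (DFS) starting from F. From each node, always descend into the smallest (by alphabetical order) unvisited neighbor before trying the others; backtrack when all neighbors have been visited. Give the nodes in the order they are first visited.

F C B I D G E A J K L H M

Visit F
F → C
C → B
B → I
I → D
D → G
G → E
E → A
A → J
A → K
A → L
L → H
H → M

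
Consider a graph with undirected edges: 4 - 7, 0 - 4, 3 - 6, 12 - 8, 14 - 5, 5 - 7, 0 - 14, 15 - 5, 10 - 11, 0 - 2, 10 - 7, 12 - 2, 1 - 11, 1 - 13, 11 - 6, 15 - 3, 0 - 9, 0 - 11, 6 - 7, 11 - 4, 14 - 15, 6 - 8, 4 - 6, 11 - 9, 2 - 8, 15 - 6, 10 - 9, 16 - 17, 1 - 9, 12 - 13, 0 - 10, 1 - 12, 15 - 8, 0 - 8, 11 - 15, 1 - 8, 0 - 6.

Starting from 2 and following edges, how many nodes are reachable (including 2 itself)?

BFS from 2 visits: 2, 0, 8, 12, 4, 6, 9, 10, 11, 14, 1, 15, 13, 7, 3, 5
Reachable nodes: 16 of 18 total.

16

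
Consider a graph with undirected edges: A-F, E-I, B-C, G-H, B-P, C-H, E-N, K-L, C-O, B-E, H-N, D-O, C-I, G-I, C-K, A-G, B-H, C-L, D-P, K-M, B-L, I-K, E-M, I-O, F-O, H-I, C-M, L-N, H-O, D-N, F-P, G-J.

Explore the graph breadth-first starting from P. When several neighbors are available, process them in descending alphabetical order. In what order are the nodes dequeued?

Visit P; enqueue F, D, B → queue [F, D, B]
Visit F; enqueue O, A → queue [D, B, O, A]
Visit D; enqueue N → queue [B, O, A, N]
Visit B; enqueue L, H, E, C → queue [O, A, N, L, H, E, C]
Visit O; enqueue I → queue [A, N, L, H, E, C, I]
Visit A; enqueue G → queue [N, L, H, E, C, I, G]
Visit N → queue [L, H, E, C, I, G]
Visit L; enqueue K → queue [H, E, C, I, G, K]
Visit H → queue [E, C, I, G, K]
Visit E; enqueue M → queue [C, I, G, K, M]
Visit C → queue [I, G, K, M]
Visit I → queue [G, K, M]
Visit G; enqueue J → queue [K, M, J]
Visit K → queue [M, J]
Visit M → queue [J]
Visit J → queue []

P, F, D, B, O, A, N, L, H, E, C, I, G, K, M, J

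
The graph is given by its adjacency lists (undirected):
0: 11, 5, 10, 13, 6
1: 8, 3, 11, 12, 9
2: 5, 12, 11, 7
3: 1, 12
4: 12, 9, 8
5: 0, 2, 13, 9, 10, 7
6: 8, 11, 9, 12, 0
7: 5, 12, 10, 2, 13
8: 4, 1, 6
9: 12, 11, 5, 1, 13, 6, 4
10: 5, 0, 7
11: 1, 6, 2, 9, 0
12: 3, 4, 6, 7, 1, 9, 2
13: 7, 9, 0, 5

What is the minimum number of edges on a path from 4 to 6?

Level 0: 4
Level 1: 8, 9, 12
Level 2: 1, 2, 3, 5, 6, 7, 11, 13
Level 3: 0, 10
6 first appears at level 2.

2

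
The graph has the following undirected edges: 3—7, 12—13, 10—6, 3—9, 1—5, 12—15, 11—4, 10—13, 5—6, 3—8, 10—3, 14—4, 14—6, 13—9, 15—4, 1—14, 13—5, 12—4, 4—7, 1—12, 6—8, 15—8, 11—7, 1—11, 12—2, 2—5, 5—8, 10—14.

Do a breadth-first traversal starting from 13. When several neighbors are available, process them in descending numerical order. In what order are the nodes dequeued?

Visit 13; enqueue 12, 10, 9, 5 → queue [12, 10, 9, 5]
Visit 12; enqueue 15, 4, 2, 1 → queue [10, 9, 5, 15, 4, 2, 1]
Visit 10; enqueue 14, 6, 3 → queue [9, 5, 15, 4, 2, 1, 14, 6, 3]
Visit 9 → queue [5, 15, 4, 2, 1, 14, 6, 3]
Visit 5; enqueue 8 → queue [15, 4, 2, 1, 14, 6, 3, 8]
Visit 15 → queue [4, 2, 1, 14, 6, 3, 8]
Visit 4; enqueue 11, 7 → queue [2, 1, 14, 6, 3, 8, 11, 7]
Visit 2 → queue [1, 14, 6, 3, 8, 11, 7]
Visit 1 → queue [14, 6, 3, 8, 11, 7]
Visit 14 → queue [6, 3, 8, 11, 7]
Visit 6 → queue [3, 8, 11, 7]
Visit 3 → queue [8, 11, 7]
Visit 8 → queue [11, 7]
Visit 11 → queue [7]
Visit 7 → queue []

13, 12, 10, 9, 5, 15, 4, 2, 1, 14, 6, 3, 8, 11, 7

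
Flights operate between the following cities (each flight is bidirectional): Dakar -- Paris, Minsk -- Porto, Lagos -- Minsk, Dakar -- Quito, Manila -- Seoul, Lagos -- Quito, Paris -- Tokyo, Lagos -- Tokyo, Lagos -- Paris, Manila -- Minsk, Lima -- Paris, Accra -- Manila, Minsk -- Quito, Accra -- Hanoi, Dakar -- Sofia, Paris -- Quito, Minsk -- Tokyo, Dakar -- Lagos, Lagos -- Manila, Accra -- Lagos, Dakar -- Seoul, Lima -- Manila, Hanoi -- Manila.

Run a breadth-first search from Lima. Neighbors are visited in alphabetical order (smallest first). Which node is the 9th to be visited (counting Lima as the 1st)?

Visit Lima; enqueue Manila, Paris → queue [Manila, Paris]
Visit Manila; enqueue Accra, Hanoi, Lagos, Minsk, Seoul → queue [Paris, Accra, Hanoi, Lagos, Minsk, Seoul]
Visit Paris; enqueue Dakar, Quito, Tokyo → queue [Accra, Hanoi, Lagos, Minsk, Seoul, Dakar, Quito, Tokyo]
Visit Accra → queue [Hanoi, Lagos, Minsk, Seoul, Dakar, Quito, Tokyo]
Visit Hanoi → queue [Lagos, Minsk, Seoul, Dakar, Quito, Tokyo]
Visit Lagos → queue [Minsk, Seoul, Dakar, Quito, Tokyo]
Visit Minsk; enqueue Porto → queue [Seoul, Dakar, Quito, Tokyo, Porto]
Visit Seoul → queue [Dakar, Quito, Tokyo, Porto]
Visit Dakar; enqueue Sofia → queue [Quito, Tokyo, Porto, Sofia]
Visit Quito → queue [Tokyo, Porto, Sofia]
Visit Tokyo → queue [Porto, Sofia]
Visit Porto → queue [Sofia]
Visit Sofia → queue []

Visit order: Lima, Manila, Paris, Accra, Hanoi, Lagos, Minsk, Seoul, Dakar, Quito, Tokyo, Porto, Sofia

Dakar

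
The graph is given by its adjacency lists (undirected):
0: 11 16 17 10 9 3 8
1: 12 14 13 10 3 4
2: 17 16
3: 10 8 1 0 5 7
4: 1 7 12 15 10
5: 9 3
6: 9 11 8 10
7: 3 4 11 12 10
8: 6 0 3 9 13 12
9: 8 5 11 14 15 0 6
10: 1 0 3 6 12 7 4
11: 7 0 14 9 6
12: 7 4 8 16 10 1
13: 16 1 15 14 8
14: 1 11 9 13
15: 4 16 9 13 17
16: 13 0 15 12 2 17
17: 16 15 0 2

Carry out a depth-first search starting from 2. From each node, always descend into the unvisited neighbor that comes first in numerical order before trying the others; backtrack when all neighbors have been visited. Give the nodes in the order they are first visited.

Visit 2
2 → 16
16 → 0
0 → 3
3 → 1
1 → 4
4 → 7
7 → 10
10 → 6
6 → 8
8 → 9
9 → 5
9 → 11
11 → 14
14 → 13
13 → 15
15 → 17
8 → 12

2, 16, 0, 3, 1, 4, 7, 10, 6, 8, 9, 5, 11, 14, 13, 15, 17, 12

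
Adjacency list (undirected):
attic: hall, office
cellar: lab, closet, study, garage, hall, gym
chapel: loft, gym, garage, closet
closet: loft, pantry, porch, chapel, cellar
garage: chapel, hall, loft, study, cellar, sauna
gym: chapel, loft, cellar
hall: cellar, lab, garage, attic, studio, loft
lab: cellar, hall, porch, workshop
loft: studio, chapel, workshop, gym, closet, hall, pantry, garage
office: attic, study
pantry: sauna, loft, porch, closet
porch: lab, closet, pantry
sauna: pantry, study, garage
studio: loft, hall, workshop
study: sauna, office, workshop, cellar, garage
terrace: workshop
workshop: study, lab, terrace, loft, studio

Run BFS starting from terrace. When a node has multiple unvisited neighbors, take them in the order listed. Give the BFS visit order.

terrace, workshop, study, lab, loft, studio, sauna, office, cellar, garage, hall, porch, chapel, gym, closet, pantry, attic

Visit terrace; enqueue workshop → queue [workshop]
Visit workshop; enqueue study, lab, loft, studio → queue [study, lab, loft, studio]
Visit study; enqueue sauna, office, cellar, garage → queue [lab, loft, studio, sauna, office, cellar, garage]
Visit lab; enqueue hall, porch → queue [loft, studio, sauna, office, cellar, garage, hall, porch]
Visit loft; enqueue chapel, gym, closet, pantry → queue [studio, sauna, office, cellar, garage, hall, porch, chapel, gym, closet, pantry]
Visit studio → queue [sauna, office, cellar, garage, hall, porch, chapel, gym, closet, pantry]
Visit sauna → queue [office, cellar, garage, hall, porch, chapel, gym, closet, pantry]
Visit office; enqueue attic → queue [cellar, garage, hall, porch, chapel, gym, closet, pantry, attic]
Visit cellar → queue [garage, hall, porch, chapel, gym, closet, pantry, attic]
Visit garage → queue [hall, porch, chapel, gym, closet, pantry, attic]
Visit hall → queue [porch, chapel, gym, closet, pantry, attic]
Visit porch → queue [chapel, gym, closet, pantry, attic]
Visit chapel → queue [gym, closet, pantry, attic]
Visit gym → queue [closet, pantry, attic]
Visit closet → queue [pantry, attic]
Visit pantry → queue [attic]
Visit attic → queue []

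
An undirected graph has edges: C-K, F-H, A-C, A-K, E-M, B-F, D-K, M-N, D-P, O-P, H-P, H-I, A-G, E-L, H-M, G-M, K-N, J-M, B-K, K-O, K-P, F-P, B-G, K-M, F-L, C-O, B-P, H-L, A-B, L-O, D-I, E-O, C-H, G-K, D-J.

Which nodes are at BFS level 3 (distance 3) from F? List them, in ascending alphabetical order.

J, N

Level 0: F
Level 1: B, H, L, P
Level 2: A, C, D, E, G, I, K, M, O
Level 3: J, N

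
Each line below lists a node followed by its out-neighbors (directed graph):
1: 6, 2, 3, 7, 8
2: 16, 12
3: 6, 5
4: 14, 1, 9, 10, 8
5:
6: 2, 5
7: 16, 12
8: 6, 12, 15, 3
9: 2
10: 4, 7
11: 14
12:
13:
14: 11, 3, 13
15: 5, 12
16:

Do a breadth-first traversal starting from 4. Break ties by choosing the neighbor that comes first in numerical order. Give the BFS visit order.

4 → 1 → 8 → 9 → 10 → 14 → 2 → 3 → 6 → 7 → 12 → 15 → 11 → 13 → 16 → 5

Visit 4; enqueue 1, 8, 9, 10, 14 → queue [1, 8, 9, 10, 14]
Visit 1; enqueue 2, 3, 6, 7 → queue [8, 9, 10, 14, 2, 3, 6, 7]
Visit 8; enqueue 12, 15 → queue [9, 10, 14, 2, 3, 6, 7, 12, 15]
Visit 9 → queue [10, 14, 2, 3, 6, 7, 12, 15]
Visit 10 → queue [14, 2, 3, 6, 7, 12, 15]
Visit 14; enqueue 11, 13 → queue [2, 3, 6, 7, 12, 15, 11, 13]
Visit 2; enqueue 16 → queue [3, 6, 7, 12, 15, 11, 13, 16]
Visit 3; enqueue 5 → queue [6, 7, 12, 15, 11, 13, 16, 5]
Visit 6 → queue [7, 12, 15, 11, 13, 16, 5]
Visit 7 → queue [12, 15, 11, 13, 16, 5]
Visit 12 → queue [15, 11, 13, 16, 5]
Visit 15 → queue [11, 13, 16, 5]
Visit 11 → queue [13, 16, 5]
Visit 13 → queue [16, 5]
Visit 16 → queue [5]
Visit 5 → queue []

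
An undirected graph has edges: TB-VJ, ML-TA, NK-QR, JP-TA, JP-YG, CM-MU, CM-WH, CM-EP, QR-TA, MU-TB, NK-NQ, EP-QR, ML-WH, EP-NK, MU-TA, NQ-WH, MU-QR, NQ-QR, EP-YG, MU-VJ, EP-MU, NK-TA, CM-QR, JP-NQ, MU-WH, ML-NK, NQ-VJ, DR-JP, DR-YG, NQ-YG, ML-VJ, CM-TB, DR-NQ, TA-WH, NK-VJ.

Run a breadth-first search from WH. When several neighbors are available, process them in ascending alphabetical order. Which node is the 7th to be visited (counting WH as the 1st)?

Visit WH; enqueue CM, ML, MU, NQ, TA → queue [CM, ML, MU, NQ, TA]
Visit CM; enqueue EP, QR, TB → queue [ML, MU, NQ, TA, EP, QR, TB]
Visit ML; enqueue NK, VJ → queue [MU, NQ, TA, EP, QR, TB, NK, VJ]
Visit MU → queue [NQ, TA, EP, QR, TB, NK, VJ]
Visit NQ; enqueue DR, JP, YG → queue [TA, EP, QR, TB, NK, VJ, DR, JP, YG]
Visit TA → queue [EP, QR, TB, NK, VJ, DR, JP, YG]
Visit EP → queue [QR, TB, NK, VJ, DR, JP, YG]
Visit QR → queue [TB, NK, VJ, DR, JP, YG]
Visit TB → queue [NK, VJ, DR, JP, YG]
Visit NK → queue [VJ, DR, JP, YG]
Visit VJ → queue [DR, JP, YG]
Visit DR → queue [JP, YG]
Visit JP → queue [YG]
Visit YG → queue []

Visit order: WH, CM, ML, MU, NQ, TA, EP, QR, TB, NK, VJ, DR, JP, YG

EP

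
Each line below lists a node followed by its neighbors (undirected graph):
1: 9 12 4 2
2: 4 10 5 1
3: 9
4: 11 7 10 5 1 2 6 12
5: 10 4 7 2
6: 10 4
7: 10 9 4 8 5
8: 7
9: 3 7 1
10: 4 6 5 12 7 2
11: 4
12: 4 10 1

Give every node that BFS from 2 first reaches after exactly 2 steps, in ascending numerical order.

6, 7, 9, 11, 12

Level 0: 2
Level 1: 1, 4, 5, 10
Level 2: 6, 7, 9, 11, 12
Level 3: 3, 8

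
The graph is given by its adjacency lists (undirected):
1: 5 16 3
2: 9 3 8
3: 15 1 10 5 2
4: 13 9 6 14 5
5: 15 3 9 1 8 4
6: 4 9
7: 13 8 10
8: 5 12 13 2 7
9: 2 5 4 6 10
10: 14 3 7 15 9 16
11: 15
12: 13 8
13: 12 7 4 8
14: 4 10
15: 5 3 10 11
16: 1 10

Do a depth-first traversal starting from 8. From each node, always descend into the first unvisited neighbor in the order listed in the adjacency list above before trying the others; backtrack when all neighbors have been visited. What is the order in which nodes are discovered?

Visit 8
8 → 5
5 → 15
15 → 3
3 → 1
1 → 16
16 → 10
10 → 14
14 → 4
4 → 13
13 → 12
13 → 7
4 → 9
9 → 2
9 → 6
15 → 11

8, 5, 15, 3, 1, 16, 10, 14, 4, 13, 12, 7, 9, 2, 6, 11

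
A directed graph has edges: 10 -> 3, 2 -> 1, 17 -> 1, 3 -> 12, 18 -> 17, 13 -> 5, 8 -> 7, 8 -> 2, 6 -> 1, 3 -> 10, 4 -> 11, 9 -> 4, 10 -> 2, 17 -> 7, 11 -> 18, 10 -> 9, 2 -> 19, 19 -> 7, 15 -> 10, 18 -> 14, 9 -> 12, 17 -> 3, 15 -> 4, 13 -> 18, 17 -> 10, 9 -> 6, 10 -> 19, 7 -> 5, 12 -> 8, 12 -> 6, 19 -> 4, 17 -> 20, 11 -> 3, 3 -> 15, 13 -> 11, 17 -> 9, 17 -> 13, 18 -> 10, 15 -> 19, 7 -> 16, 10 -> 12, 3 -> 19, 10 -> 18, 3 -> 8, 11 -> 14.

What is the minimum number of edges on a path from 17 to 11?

Level 0: 17
Level 1: 1, 3, 7, 9, 10, 13, 20
Level 2: 2, 4, 5, 6, 8, 11, 12, 15, 16, 18, 19
Level 3: 14
11 first appears at level 2.

2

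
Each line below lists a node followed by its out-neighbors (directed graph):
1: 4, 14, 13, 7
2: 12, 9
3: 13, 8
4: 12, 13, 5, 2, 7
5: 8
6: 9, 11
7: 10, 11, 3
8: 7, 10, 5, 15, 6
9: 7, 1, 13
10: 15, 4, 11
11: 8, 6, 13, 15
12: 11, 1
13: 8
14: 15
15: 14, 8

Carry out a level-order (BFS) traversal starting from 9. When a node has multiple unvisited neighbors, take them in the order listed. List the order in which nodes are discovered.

9 → 7 → 1 → 13 → 10 → 11 → 3 → 4 → 14 → 8 → 15 → 6 → 12 → 5 → 2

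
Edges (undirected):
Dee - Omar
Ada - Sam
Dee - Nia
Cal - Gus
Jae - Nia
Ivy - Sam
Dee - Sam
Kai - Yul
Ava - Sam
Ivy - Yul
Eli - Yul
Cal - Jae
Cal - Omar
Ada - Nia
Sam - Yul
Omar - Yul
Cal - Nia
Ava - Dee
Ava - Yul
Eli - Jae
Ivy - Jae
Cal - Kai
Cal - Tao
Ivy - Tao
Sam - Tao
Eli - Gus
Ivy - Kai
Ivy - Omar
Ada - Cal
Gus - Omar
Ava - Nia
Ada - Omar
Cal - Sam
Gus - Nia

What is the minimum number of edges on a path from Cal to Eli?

Level 0: Cal
Level 1: Ada, Gus, Jae, Kai, Nia, Omar, Sam, Tao
Level 2: Ava, Dee, Eli, Ivy, Yul
Eli first appears at level 2.

2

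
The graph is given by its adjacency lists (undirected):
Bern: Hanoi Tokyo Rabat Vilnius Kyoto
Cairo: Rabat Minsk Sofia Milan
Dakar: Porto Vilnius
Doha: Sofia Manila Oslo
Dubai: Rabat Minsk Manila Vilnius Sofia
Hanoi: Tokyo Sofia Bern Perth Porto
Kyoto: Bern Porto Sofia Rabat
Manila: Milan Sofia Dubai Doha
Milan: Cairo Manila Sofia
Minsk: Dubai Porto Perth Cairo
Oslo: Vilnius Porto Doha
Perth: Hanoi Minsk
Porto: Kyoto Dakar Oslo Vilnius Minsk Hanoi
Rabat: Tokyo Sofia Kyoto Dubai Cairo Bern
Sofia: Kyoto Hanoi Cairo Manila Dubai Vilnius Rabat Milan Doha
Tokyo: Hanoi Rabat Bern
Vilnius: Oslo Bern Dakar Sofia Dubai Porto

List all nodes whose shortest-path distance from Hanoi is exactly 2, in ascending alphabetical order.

Cairo, Dakar, Doha, Dubai, Kyoto, Manila, Milan, Minsk, Oslo, Rabat, Vilnius

Level 0: Hanoi
Level 1: Bern, Perth, Porto, Sofia, Tokyo
Level 2: Cairo, Dakar, Doha, Dubai, Kyoto, Manila, Milan, Minsk, Oslo, Rabat, Vilnius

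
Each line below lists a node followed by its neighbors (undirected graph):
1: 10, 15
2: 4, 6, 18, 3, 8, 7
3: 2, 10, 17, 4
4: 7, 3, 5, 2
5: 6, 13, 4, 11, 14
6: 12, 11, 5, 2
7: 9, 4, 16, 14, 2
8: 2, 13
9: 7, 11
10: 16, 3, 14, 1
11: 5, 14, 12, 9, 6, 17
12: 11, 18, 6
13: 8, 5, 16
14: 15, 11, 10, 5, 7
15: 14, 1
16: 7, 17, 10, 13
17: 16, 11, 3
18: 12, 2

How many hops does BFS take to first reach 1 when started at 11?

3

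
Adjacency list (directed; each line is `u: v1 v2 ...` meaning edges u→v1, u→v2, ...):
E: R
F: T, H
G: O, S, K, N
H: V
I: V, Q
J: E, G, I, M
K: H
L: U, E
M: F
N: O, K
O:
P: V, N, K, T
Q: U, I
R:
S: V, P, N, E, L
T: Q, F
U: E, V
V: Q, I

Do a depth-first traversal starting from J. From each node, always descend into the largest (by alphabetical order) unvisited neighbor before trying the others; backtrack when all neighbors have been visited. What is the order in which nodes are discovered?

Visit J
J → M
M → F
F → T
T → Q
Q → U
U → V
V → I
U → E
E → R
F → H
J → G
G → S
S → P
P → N
N → O
N → K
S → L

J → M → F → T → Q → U → V → I → E → R → H → G → S → P → N → O → K → L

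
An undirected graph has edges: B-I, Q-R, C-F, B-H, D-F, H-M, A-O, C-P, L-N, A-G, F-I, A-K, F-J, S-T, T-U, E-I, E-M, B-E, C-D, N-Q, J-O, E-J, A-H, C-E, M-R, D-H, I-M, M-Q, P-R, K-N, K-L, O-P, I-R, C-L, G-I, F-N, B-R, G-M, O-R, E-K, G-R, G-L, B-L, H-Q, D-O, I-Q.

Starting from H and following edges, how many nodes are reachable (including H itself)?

18

BFS from H visits: H, A, B, D, M, Q, G, K, O, E, I, L, R, C, F, N, J, P
Reachable nodes: 18 of 21 total.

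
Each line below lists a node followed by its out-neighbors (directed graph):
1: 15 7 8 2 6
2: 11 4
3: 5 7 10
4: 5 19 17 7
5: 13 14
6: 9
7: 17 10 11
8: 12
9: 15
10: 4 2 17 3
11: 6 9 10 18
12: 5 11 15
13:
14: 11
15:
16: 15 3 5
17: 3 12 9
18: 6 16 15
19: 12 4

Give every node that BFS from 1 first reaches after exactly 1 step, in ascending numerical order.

2, 6, 7, 8, 15

Level 0: 1
Level 1: 2, 6, 7, 8, 15
Level 2: 4, 9, 10, 11, 12, 17
Level 3: 3, 5, 18, 19
Level 4: 13, 14, 16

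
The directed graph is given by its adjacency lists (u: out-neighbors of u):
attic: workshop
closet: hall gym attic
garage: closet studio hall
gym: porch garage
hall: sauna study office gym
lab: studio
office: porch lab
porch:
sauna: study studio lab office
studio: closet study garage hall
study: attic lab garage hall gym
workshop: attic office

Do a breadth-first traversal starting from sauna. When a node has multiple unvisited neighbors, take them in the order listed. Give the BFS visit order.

Visit sauna; enqueue study, studio, lab, office → queue [study, studio, lab, office]
Visit study; enqueue attic, garage, hall, gym → queue [studio, lab, office, attic, garage, hall, gym]
Visit studio; enqueue closet → queue [lab, office, attic, garage, hall, gym, closet]
Visit lab → queue [office, attic, garage, hall, gym, closet]
Visit office; enqueue porch → queue [attic, garage, hall, gym, closet, porch]
Visit attic; enqueue workshop → queue [garage, hall, gym, closet, porch, workshop]
Visit garage → queue [hall, gym, closet, porch, workshop]
Visit hall → queue [gym, closet, porch, workshop]
Visit gym → queue [closet, porch, workshop]
Visit closet → queue [porch, workshop]
Visit porch → queue [workshop]
Visit workshop → queue []

sauna study studio lab office attic garage hall gym closet porch workshop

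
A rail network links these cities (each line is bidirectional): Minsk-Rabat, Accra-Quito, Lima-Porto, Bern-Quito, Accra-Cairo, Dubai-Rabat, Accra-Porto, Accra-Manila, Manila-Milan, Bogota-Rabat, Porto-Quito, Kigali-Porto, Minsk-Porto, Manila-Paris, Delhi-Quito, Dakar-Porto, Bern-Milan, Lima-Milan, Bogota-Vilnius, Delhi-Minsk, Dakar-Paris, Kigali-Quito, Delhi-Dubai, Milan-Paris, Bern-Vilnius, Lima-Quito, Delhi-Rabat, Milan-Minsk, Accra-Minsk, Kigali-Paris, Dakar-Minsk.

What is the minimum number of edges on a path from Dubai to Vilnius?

Level 0: Dubai
Level 1: Delhi, Rabat
Level 2: Bogota, Minsk, Quito
Level 3: Accra, Bern, Dakar, Kigali, Lima, Milan, Porto, Vilnius
Level 4: Cairo, Manila, Paris
Vilnius first appears at level 3.

3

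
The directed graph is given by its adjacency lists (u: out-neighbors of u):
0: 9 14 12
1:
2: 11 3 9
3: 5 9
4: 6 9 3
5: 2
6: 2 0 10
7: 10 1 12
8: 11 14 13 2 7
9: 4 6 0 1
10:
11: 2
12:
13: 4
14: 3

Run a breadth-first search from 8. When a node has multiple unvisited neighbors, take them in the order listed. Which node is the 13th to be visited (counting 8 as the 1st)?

5

Visit 8; enqueue 11, 14, 13, 2, 7 → queue [11, 14, 13, 2, 7]
Visit 11 → queue [14, 13, 2, 7]
Visit 14; enqueue 3 → queue [13, 2, 7, 3]
Visit 13; enqueue 4 → queue [2, 7, 3, 4]
Visit 2; enqueue 9 → queue [7, 3, 4, 9]
Visit 7; enqueue 10, 1, 12 → queue [3, 4, 9, 10, 1, 12]
Visit 3; enqueue 5 → queue [4, 9, 10, 1, 12, 5]
Visit 4; enqueue 6 → queue [9, 10, 1, 12, 5, 6]
Visit 9; enqueue 0 → queue [10, 1, 12, 5, 6, 0]
Visit 10 → queue [1, 12, 5, 6, 0]
Visit 1 → queue [12, 5, 6, 0]
Visit 12 → queue [5, 6, 0]
Visit 5 → queue [6, 0]
Visit 6 → queue [0]
Visit 0 → queue []

Visit order: 8, 11, 14, 13, 2, 7, 3, 4, 9, 10, 1, 12, 5, 6, 0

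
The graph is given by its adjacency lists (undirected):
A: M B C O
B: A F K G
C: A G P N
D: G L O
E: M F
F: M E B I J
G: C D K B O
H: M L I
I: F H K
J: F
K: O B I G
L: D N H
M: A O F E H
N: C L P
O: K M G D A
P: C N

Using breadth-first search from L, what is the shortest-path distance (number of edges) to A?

Level 0: L
Level 1: D, H, N
Level 2: C, G, I, M, O, P
Level 3: A, B, E, F, K
Level 4: J
A first appears at level 3.

3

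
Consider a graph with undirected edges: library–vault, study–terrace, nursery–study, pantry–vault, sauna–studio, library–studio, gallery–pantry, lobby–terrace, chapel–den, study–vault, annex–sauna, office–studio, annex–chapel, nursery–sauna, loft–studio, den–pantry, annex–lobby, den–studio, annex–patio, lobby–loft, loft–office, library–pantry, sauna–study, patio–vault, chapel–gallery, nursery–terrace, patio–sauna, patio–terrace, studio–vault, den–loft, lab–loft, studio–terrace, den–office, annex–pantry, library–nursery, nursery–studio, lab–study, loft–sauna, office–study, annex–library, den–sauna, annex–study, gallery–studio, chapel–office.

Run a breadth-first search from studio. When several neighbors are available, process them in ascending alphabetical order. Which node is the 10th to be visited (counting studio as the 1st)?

vault

Visit studio; enqueue den, gallery, library, loft, nursery, office, sauna, terrace, vault → queue [den, gallery, library, loft, nursery, office, sauna, terrace, vault]
Visit den; enqueue chapel, pantry → queue [gallery, library, loft, nursery, office, sauna, terrace, vault, chapel, pantry]
Visit gallery → queue [library, loft, nursery, office, sauna, terrace, vault, chapel, pantry]
Visit library; enqueue annex → queue [loft, nursery, office, sauna, terrace, vault, chapel, pantry, annex]
Visit loft; enqueue lab, lobby → queue [nursery, office, sauna, terrace, vault, chapel, pantry, annex, lab, lobby]
Visit nursery; enqueue study → queue [office, sauna, terrace, vault, chapel, pantry, annex, lab, lobby, study]
Visit office → queue [sauna, terrace, vault, chapel, pantry, annex, lab, lobby, study]
Visit sauna; enqueue patio → queue [terrace, vault, chapel, pantry, annex, lab, lobby, study, patio]
Visit terrace → queue [vault, chapel, pantry, annex, lab, lobby, study, patio]
Visit vault → queue [chapel, pantry, annex, lab, lobby, study, patio]
Visit chapel → queue [pantry, annex, lab, lobby, study, patio]
Visit pantry → queue [annex, lab, lobby, study, patio]
Visit annex → queue [lab, lobby, study, patio]
Visit lab → queue [lobby, study, patio]
Visit lobby → queue [study, patio]
Visit study → queue [patio]
Visit patio → queue []

Visit order: studio, den, gallery, library, loft, nursery, office, sauna, terrace, vault, chapel, pantry, annex, lab, lobby, study, patio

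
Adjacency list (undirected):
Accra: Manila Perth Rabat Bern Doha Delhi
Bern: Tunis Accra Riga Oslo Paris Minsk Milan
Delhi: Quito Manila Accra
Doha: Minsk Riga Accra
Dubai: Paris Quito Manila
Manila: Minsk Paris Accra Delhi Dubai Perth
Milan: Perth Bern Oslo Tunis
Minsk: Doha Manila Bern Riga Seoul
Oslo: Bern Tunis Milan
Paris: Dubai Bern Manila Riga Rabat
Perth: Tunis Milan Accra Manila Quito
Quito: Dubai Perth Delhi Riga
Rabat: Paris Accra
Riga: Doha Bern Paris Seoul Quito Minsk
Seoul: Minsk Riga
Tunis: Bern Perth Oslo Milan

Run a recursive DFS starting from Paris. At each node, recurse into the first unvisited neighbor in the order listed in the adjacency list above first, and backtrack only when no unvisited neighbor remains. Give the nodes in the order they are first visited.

Paris Dubai Quito Perth Tunis Bern Accra Manila Minsk Doha Riga Seoul Delhi Rabat Oslo Milan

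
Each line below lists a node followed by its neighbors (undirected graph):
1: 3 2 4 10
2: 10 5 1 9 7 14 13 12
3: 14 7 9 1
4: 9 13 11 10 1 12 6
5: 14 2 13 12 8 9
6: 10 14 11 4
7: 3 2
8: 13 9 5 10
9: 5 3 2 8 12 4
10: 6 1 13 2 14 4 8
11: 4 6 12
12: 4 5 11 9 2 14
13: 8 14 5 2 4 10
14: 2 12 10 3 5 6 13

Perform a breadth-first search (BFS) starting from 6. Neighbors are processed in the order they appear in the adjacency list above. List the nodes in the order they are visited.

Visit 6; enqueue 10, 14, 11, 4 → queue [10, 14, 11, 4]
Visit 10; enqueue 1, 13, 2, 8 → queue [14, 11, 4, 1, 13, 2, 8]
Visit 14; enqueue 12, 3, 5 → queue [11, 4, 1, 13, 2, 8, 12, 3, 5]
Visit 11 → queue [4, 1, 13, 2, 8, 12, 3, 5]
Visit 4; enqueue 9 → queue [1, 13, 2, 8, 12, 3, 5, 9]
Visit 1 → queue [13, 2, 8, 12, 3, 5, 9]
Visit 13 → queue [2, 8, 12, 3, 5, 9]
Visit 2; enqueue 7 → queue [8, 12, 3, 5, 9, 7]
Visit 8 → queue [12, 3, 5, 9, 7]
Visit 12 → queue [3, 5, 9, 7]
Visit 3 → queue [5, 9, 7]
Visit 5 → queue [9, 7]
Visit 9 → queue [7]
Visit 7 → queue []

6, 10, 14, 11, 4, 1, 13, 2, 8, 12, 3, 5, 9, 7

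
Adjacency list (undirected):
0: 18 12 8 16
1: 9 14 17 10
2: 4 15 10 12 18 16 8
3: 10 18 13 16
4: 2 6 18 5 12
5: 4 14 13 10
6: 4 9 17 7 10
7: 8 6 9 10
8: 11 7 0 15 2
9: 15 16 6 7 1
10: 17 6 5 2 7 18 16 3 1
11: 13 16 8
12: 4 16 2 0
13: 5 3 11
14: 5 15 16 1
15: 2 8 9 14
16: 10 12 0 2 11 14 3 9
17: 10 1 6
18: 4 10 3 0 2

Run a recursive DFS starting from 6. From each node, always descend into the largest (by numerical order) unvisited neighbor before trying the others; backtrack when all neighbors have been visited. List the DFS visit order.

6 → 17 → 10 → 18 → 4 → 12 → 16 → 14 → 15 → 9 → 7 → 8 → 11 → 13 → 5 → 3 → 2 → 0 → 1

Visit 6
6 → 17
17 → 10
10 → 18
18 → 4
4 → 12
12 → 16
16 → 14
14 → 15
15 → 9
9 → 7
7 → 8
8 → 11
11 → 13
13 → 5
13 → 3
8 → 2
8 → 0
9 → 1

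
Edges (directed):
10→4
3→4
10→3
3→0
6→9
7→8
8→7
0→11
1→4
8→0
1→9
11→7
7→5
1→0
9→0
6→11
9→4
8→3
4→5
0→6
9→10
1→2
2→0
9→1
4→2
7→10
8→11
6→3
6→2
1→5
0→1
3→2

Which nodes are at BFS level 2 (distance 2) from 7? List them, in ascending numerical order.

0, 3, 4, 11

Level 0: 7
Level 1: 5, 8, 10
Level 2: 0, 3, 4, 11
Level 3: 1, 2, 6
Level 4: 9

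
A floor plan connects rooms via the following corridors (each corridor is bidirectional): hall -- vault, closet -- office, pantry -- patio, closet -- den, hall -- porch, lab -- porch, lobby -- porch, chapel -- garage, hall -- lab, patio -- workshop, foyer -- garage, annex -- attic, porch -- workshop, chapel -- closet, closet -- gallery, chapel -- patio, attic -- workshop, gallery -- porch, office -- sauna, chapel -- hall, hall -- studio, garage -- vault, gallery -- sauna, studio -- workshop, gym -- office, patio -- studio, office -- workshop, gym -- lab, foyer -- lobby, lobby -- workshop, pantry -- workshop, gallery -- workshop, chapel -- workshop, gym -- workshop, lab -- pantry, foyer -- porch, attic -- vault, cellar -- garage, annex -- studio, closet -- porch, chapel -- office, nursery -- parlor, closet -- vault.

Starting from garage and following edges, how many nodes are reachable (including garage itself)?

BFS from garage visits: garage, vault, foyer, chapel, cellar, hall, closet, attic, porch, lobby, workshop, patio, office, studio, lab, gallery, den, annex, pantry, gym, sauna
Reachable nodes: 21 of 23 total.

21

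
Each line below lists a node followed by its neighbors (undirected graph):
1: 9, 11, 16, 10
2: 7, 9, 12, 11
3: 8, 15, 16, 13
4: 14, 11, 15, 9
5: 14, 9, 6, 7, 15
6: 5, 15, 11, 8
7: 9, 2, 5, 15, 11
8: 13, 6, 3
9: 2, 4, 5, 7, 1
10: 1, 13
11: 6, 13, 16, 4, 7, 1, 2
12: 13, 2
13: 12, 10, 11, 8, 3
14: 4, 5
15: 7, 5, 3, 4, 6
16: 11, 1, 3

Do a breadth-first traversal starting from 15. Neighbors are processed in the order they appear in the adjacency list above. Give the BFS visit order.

15 7 5 3 4 6 9 2 11 14 8 16 13 1 12 10

Visit 15; enqueue 7, 5, 3, 4, 6 → queue [7, 5, 3, 4, 6]
Visit 7; enqueue 9, 2, 11 → queue [5, 3, 4, 6, 9, 2, 11]
Visit 5; enqueue 14 → queue [3, 4, 6, 9, 2, 11, 14]
Visit 3; enqueue 8, 16, 13 → queue [4, 6, 9, 2, 11, 14, 8, 16, 13]
Visit 4 → queue [6, 9, 2, 11, 14, 8, 16, 13]
Visit 6 → queue [9, 2, 11, 14, 8, 16, 13]
Visit 9; enqueue 1 → queue [2, 11, 14, 8, 16, 13, 1]
Visit 2; enqueue 12 → queue [11, 14, 8, 16, 13, 1, 12]
Visit 11 → queue [14, 8, 16, 13, 1, 12]
Visit 14 → queue [8, 16, 13, 1, 12]
Visit 8 → queue [16, 13, 1, 12]
Visit 16 → queue [13, 1, 12]
Visit 13; enqueue 10 → queue [1, 12, 10]
Visit 1 → queue [12, 10]
Visit 12 → queue [10]
Visit 10 → queue []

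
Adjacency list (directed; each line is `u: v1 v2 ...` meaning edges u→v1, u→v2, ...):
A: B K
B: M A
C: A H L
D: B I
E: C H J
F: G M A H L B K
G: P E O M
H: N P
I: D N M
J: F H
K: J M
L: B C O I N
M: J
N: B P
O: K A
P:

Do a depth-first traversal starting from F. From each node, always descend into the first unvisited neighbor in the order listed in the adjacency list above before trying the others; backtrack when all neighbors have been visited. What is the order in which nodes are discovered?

Visit F
F → G
G → P
G → E
E → C
C → A
A → B
B → M
M → J
J → H
H → N
A → K
C → L
L → O
L → I
I → D

F -> G -> P -> E -> C -> A -> B -> M -> J -> H -> N -> K -> L -> O -> I -> D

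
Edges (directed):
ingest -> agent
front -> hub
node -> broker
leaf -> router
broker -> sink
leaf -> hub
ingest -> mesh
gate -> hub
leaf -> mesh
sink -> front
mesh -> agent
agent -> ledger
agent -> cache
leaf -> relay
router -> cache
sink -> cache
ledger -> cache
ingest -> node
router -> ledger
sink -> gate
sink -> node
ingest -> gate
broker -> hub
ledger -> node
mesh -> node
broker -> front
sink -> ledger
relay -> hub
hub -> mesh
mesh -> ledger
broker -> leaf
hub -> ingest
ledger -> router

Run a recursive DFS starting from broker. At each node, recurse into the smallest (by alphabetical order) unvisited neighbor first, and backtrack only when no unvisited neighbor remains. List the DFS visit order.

Visit broker
broker → front
front → hub
hub → ingest
ingest → agent
agent → cache
agent → ledger
ledger → node
ledger → router
ingest → gate
ingest → mesh
broker → leaf
leaf → relay
broker → sink

broker front hub ingest agent cache ledger node router gate mesh leaf relay sink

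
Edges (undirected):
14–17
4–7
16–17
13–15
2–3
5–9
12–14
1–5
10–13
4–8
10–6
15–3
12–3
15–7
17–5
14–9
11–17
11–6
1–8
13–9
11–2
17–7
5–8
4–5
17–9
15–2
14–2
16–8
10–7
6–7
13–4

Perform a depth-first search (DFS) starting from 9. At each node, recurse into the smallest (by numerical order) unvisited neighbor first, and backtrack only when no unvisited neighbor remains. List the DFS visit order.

9, 5, 1, 8, 4, 7, 6, 10, 13, 15, 2, 3, 12, 14, 17, 11, 16

Visit 9
9 → 5
5 → 1
1 → 8
8 → 4
4 → 7
7 → 6
6 → 10
10 → 13
13 → 15
15 → 2
2 → 3
3 → 12
12 → 14
14 → 17
17 → 11
17 → 16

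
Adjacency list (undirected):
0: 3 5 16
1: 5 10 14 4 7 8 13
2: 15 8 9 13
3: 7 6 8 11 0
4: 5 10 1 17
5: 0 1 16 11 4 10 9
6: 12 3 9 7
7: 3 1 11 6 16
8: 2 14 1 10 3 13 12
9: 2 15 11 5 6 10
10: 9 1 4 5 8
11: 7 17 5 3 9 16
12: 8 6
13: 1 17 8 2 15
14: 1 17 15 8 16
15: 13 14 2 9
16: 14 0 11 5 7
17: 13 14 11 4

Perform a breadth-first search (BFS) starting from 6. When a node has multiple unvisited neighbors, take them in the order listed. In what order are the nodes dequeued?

Visit 6; enqueue 12, 3, 9, 7 → queue [12, 3, 9, 7]
Visit 12; enqueue 8 → queue [3, 9, 7, 8]
Visit 3; enqueue 11, 0 → queue [9, 7, 8, 11, 0]
Visit 9; enqueue 2, 15, 5, 10 → queue [7, 8, 11, 0, 2, 15, 5, 10]
Visit 7; enqueue 1, 16 → queue [8, 11, 0, 2, 15, 5, 10, 1, 16]
Visit 8; enqueue 14, 13 → queue [11, 0, 2, 15, 5, 10, 1, 16, 14, 13]
Visit 11; enqueue 17 → queue [0, 2, 15, 5, 10, 1, 16, 14, 13, 17]
Visit 0 → queue [2, 15, 5, 10, 1, 16, 14, 13, 17]
Visit 2 → queue [15, 5, 10, 1, 16, 14, 13, 17]
Visit 15 → queue [5, 10, 1, 16, 14, 13, 17]
Visit 5; enqueue 4 → queue [10, 1, 16, 14, 13, 17, 4]
Visit 10 → queue [1, 16, 14, 13, 17, 4]
Visit 1 → queue [16, 14, 13, 17, 4]
Visit 16 → queue [14, 13, 17, 4]
Visit 14 → queue [13, 17, 4]
Visit 13 → queue [17, 4]
Visit 17 → queue [4]
Visit 4 → queue []

6 -> 12 -> 3 -> 9 -> 7 -> 8 -> 11 -> 0 -> 2 -> 15 -> 5 -> 10 -> 1 -> 16 -> 14 -> 13 -> 17 -> 4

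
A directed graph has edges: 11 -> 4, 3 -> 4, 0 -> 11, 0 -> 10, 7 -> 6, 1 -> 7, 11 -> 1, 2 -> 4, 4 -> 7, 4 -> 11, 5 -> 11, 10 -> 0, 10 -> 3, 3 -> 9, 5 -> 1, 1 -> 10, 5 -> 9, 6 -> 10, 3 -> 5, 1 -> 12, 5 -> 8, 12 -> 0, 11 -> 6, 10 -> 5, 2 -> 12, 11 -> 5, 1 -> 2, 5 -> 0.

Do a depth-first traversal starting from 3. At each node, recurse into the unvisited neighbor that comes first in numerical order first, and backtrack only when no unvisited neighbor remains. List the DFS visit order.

3, 4, 7, 6, 10, 0, 11, 1, 2, 12, 5, 8, 9

Visit 3
3 → 4
4 → 7
7 → 6
6 → 10
10 → 0
0 → 11
11 → 1
1 → 2
2 → 12
11 → 5
5 → 8
5 → 9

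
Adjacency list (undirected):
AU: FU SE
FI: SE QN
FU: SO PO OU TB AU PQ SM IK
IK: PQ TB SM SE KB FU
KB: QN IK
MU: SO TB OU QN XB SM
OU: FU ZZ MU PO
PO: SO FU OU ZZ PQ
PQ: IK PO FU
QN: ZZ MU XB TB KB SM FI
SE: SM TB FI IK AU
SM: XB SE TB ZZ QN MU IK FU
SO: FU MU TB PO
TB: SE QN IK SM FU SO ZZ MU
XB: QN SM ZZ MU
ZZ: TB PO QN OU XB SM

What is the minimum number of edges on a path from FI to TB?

2

Level 0: FI
Level 1: QN, SE
Level 2: AU, IK, KB, MU, SM, TB, XB, ZZ
Level 3: FU, OU, PO, PQ, SO
TB first appears at level 2.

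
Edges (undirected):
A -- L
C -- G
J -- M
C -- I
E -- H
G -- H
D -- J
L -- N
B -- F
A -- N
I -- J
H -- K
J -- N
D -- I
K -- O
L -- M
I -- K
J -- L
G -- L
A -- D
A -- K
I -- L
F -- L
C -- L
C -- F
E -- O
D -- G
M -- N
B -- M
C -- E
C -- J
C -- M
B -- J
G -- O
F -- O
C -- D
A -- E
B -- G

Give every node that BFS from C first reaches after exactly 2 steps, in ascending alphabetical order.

Level 0: C
Level 1: D, E, F, G, I, J, L, M
Level 2: A, B, H, K, N, O

A, B, H, K, N, O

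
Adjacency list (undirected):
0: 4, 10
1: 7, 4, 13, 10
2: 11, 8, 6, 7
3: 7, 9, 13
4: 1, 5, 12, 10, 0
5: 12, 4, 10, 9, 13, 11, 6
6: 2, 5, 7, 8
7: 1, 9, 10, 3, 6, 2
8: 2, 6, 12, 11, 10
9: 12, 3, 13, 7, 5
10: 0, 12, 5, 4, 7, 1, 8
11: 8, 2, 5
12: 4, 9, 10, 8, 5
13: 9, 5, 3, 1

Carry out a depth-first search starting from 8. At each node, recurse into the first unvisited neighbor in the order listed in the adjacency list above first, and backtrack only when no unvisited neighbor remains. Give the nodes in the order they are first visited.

8 2 11 5 12 4 1 7 9 3 13 10 0 6

Visit 8
8 → 2
2 → 11
11 → 5
5 → 12
12 → 4
4 → 1
1 → 7
7 → 9
9 → 3
3 → 13
7 → 10
10 → 0
7 → 6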